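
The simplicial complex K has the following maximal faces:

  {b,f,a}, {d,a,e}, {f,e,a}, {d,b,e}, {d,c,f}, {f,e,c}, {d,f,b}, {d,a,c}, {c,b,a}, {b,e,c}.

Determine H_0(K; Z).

H_0 = Z.

Order the vertices as a < b < c < d < e < f. Listing each simplex with vertices in this order, K has dimension 2 with simplices:

  0-simplices (6): a, b, c, d, e, f
  1-simplices (15): ab, ac, ad, ae, af, bc, bd, be, bf, cd, ce, cf, de, df, ef
  2-simplices (10): abc, abf, acd, ade, aef, bce, bde, bdf, cdf, cef

so the chain groups are C_0 ≅ Z^6, C_1 ≅ Z^15, C_2 ≅ Z^10.

∂_1: C_1 → C_0 sends each edge [p,q] (with p < q) to q − p. For instance
  ∂bf = f − b.
This gives a 6×15 integer matrix of rank 5; reducing to Smith normal form yields diagonal entries (1,1,1,1,1).

∂_2: C_2 → C_1 maps a triangle to the signed sum of its edges. For instance
  ∂bde = de − be + bd,
  ∂cef = ef − cf + ce.
As a 15×10 matrix over Z this has rank 10, with invariant factors (1,1,1,1,1,1,1,1,1,2).

Reading off H_k = ker ∂_k / im ∂_{k+1}:

  H_0: rank C_0 − rank ∂_1 = 6 − 5 = 1, and the invariant factors of ∂_1 are all 1, so H_0 = Z.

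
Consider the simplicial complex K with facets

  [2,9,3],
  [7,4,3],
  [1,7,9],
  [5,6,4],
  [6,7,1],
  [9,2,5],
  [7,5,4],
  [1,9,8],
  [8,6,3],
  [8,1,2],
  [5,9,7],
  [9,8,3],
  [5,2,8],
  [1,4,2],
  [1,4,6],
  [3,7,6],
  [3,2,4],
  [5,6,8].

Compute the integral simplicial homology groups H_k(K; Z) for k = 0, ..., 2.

H_0 ≅ Z,  H_1 ≅ Z ⊕ Z/2,  H_2 = 0.

Take the total order 1 < 2 < 3 < 4 < 5 < 6 < 7 < 8 < 9 on the vertex set. Then K (dimension 2) consists of the simplices:

  0-simplices (9): [1], [2], [3], [4], [5], [6], [7], [8], [9]
  1-simplices (27): (27 of them)
  2-simplices (18): [1,2,4], [1,2,8], [1,4,6], [1,6,7], [1,7,9], [1,8,9], [2,3,4], [2,3,9], [2,5,8], [2,5,9], [3,4,7], [3,6,7], [3,6,8], [3,8,9], [4,5,6], [4,5,7], [5,6,8], [5,7,9]

giving chain groups C_0 ≅ Z^9, C_1 ≅ Z^27, C_2 ≅ Z^18.

∂_1: C_1 → C_0 maps an edge to its endpoints' difference, ∂[p,q] = q − p. For instance
  ∂[1,7] = [7] − [1].
As a 9×27 matrix over Z this has rank 8, with invariant factors (1,1,1,1,1,1,1,1).

Boundary ∂_2: C_2 → C_1 maps a triangle to the signed sum of its edges. For instance
  ∂[4,5,7] = [5,7] − [4,7] + [4,5],
  ∂[2,3,9] = [3,9] − [2,9] + [2,3].
The 27×18 boundary matrix has rank 18 and Smith normal form diag(1,1,1,1,1,1,1,1,1,1,1,1,1,1,1,1,1,2).

Now H_k = ker ∂_k / im ∂_{k+1}, so:

  H_0: rank C_0 − rank ∂_1 = 9 − 8 = 1, and the invariant factors of ∂_1 are all 1, so H_0 ≅ Z.
  H_1: rank ker ∂_1 − rank ∂_2 = (27 − 8) − 18 = 1, and ∂_2 has invariant factor 2 > 1, so H_1 ≅ Z ⊕ Z/2.
  H_2: rank ker ∂_2 − rank ∂_3 = (18 − 18) − 0 = 0, and there is no ∂_3, so H_2 ≅ 0.

(K is a triangulation of the Klein bottle.)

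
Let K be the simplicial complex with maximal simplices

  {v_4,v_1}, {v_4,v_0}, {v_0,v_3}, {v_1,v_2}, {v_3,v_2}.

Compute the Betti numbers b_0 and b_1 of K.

K has 5 vertices, 5 edges.
rank ∂_0 = 0, rank ∂_1 = 4 ⇒ b_0 = 5 − 0 − 4 = 1; all invariant factors of ∂_1 are 1 so no torsion. So H_0 ≅ Z.
rank ∂_1 = 4, rank ∂_2 = 0 ⇒ b_1 = 5 − 4 − 0 = 1. So H_1 ≅ Z.

b_0 = 1, b_1 = 1.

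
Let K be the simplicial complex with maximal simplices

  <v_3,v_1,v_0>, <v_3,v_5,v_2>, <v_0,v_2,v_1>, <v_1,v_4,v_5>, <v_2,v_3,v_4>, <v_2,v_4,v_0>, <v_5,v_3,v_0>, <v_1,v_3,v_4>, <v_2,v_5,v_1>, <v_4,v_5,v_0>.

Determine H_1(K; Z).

We work with the vertex ordering v_0 < v_1 < v_2 < v_3 < v_4 < v_5. The simplices of K, each written with vertices in increasing order, are:

  0-simplices (6): [v_0], [v_1], [v_2], [v_3], [v_4], [v_5]
  1-simplices (15): (15 of them)
  2-simplices (10): [v_0,v_1,v_2], [v_0,v_1,v_3], [v_0,v_2,v_4], [v_0,v_3,v_5], [v_0,v_4,v_5], [v_1,v_2,v_5], [v_1,v_3,v_4], [v_1,v_4,v_5], [v_2,v_3,v_4], [v_2,v_3,v_5]

so the chain groups are C_0 ≅ Z^6, C_1 ≅ Z^15, C_2 ≅ Z^10.

∂_1: C_1 → C_0 maps an edge to its endpoints' difference, ∂[p,q] = q − p. For instance
  ∂[v_0,v_2] = [v_2] − [v_0].
As a 6×15 matrix over Z this has rank 5, with invariant factors (1,1,1,1,1).

The boundary map ∂_2: C_2 → C_1 acts by ∂[p,q,r] = [q,r] − [p,r] + [p,q]. For instance
  ∂[v_2,v_3,v_5] = [v_3,v_5] − [v_2,v_5] + [v_2,v_3],
  ∂[v_0,v_1,v_2] = [v_1,v_2] − [v_0,v_2] + [v_0,v_1].
As a 15×10 matrix over Z this has rank 10, with invariant factors (1,1,1,1,1,1,1,1,1,2).

Now H_k = ker ∂_k / im ∂_{k+1}, so:

  H_1: rank ker ∂_1 − rank ∂_2 = (15 − 5) − 10 = 0, and ∂_2 has invariant factor 2 > 1, so H_1 ≅ Z/2Z.

(K is a triangulation of the real projective plane RP^2.)

H_1 = Z/2Z.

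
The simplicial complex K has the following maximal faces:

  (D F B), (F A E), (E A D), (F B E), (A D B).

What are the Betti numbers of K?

b_0 = 1, b_1 = 1, b_2 = 0.

Fix the vertex order A < B < D < E < F and write every simplex with vertices in increasing order. Then dim K = 2 and the simplices of K are:

  0-simplices (5): A, B, D, E, F
  1-simplices (10): AB, AD, AE, AF, BD, BE, BF, DE, DF, EF
  2-simplices (5): ABD, ADE, AEF, BDF, BEF

Hence C_0 ≅ Z^5, C_1 ≅ Z^10, C_2 ≅ Z^5.

The boundary map ∂_1: C_1 → C_0 sends each edge [p,q] (with p < q) to q − p.
The 5×10 boundary matrix has rank 4 and Smith normal form diag(1,1,1,1).

∂_2: C_2 → C_1 sends each 2-simplex [p,q,r] to [q,r] − [p,r] + [p,q]. For instance
  ∂AEF = EF − AF + AE,
  ∂BEF = EF − BF + BE.
The 10×5 boundary matrix has rank 5 and Smith normal form diag(1,1,1,1,1).

Reading off H_k = ker ∂_k / im ∂_{k+1}:

  H_0: rank C_0 − rank ∂_1 = 5 − 4 = 1, and the invariant factors of ∂_1 are all 1, so H_0 ≅ Z.
  H_1: rank ker ∂_1 − rank ∂_2 = (10 − 4) − 5 = 1, and the invariant factors of ∂_2 are all 1, so H_1 ≅ Z.
  H_2: rank ker ∂_2 − rank ∂_3 = (5 − 5) − 0 = 0, and there is no ∂_3, so H_2 ≅ 0.

Hence the Betti numbers are b_0 = 1, b_1 = 1, b_2 = 0.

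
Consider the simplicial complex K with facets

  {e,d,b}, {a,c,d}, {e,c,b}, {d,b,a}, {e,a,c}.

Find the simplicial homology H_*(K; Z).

H_0 ≅ Z,  H_1 ≅ Z,  H_2 = 0.

Fix the vertex order a < b < c < d < e and write every simplex with vertices in increasing order. Then dim K = 2 and the simplices of K are:

  0-simplices (5): a, b, c, d, e
  1-simplices (10): ab, ac, ad, ae, bc, bd, be, cd, ce, de
  2-simplices (5): abd, acd, ace, bce, bde

Hence C_0 ≅ Z^5, C_1 ≅ Z^10, C_2 ≅ Z^5.

The boundary map ∂_1: C_1 → C_0 sends each edge [p,q] (with p < q) to q − p. For instance
  ∂de = e − d.
The resulting 5×10 matrix has rank 4, and its Smith normal form has invariant factors (1,1,1,1).

The boundary map ∂_2: C_2 → C_1 sends each 2-simplex [p,q,r] to [q,r] − [p,r] + [p,q]. For instance
  ∂acd = cd − ad + ac,
  ∂bce = ce − be + bc.
The 10×5 boundary matrix has rank 5 and Smith normal form diag(1,1,1,1,1).

Now H_k = ker ∂_k / im ∂_{k+1}, so:

  H_0: rank C_0 − rank ∂_1 = 5 − 4 = 1, and the invariant factors of ∂_1 are all 1, so H_0 ≅ Z.
  H_1: rank ker ∂_1 − rank ∂_2 = (10 − 4) − 5 = 1, and the invariant factors of ∂_2 are all 1, so H_1 ≅ Z.
  H_2: rank ker ∂_2 − rank ∂_3 = (5 − 5) − 0 = 0, and there is no ∂_3, so H_2 ≅ 0.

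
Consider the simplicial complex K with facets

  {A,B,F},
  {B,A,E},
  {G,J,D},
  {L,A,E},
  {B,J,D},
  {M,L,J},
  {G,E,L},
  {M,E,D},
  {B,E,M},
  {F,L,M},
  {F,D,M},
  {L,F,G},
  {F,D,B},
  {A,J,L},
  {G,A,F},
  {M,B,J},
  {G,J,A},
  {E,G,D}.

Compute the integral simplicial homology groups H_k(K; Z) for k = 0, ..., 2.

We work with the vertex ordering A < B < D < E < F < G < J < L < M. The simplices of K, each written with vertices in increasing order, are:

  0-simplices (9): A, B, D, E, F, G, J, L, M
  1-simplices (27): AB, AE, AF, AG, AJ, AL, BD, BE, BF, BJ, BM, DE, DF, DG, DJ, DM, EG, EL, EM, FG, FL, FM, GJ, GL, JL, JM, LM
  2-simplices (18): ABE, ABF, AEL, AFG, AGJ, AJL, BDF, BDJ, BEM, BJM, DEG, DEM, DFM, DGJ, EGL, FGL, FLM, JLM

giving chain groups C_0 ≅ Z^9, C_1 ≅ Z^27, C_2 ≅ Z^18.

Boundary ∂_1: C_1 → C_0 sends each edge [p,q] (with p < q) to q − p. For instance
  ∂FM = M − F.
The 9×27 boundary matrix has rank 8 and Smith normal form diag(1,1,1,1,1,1,1,1).

The boundary map ∂_2: C_2 → C_1 acts by ∂[p,q,r] = [q,r] − [p,r] + [p,q]. For instance
  ∂AEL = EL − AL + AE,
  ∂DEM = EM − DM + DE.
This gives a 27×18 integer matrix of rank 18; reducing to Smith normal form yields diagonal entries (1,1,1,1,1,1,1,1,1,1,1,1,1,1,1,1,1,2).

Computing H_k = (kernel of ∂_k) / (image of ∂_{k+1}):

  H_0: rank C_0 − rank ∂_1 = 9 − 8 = 1, and the invariant factors of ∂_1 are all 1, so H_0 ≅ Z.
  H_1: rank ker ∂_1 − rank ∂_2 = (27 − 8) − 18 = 1, and ∂_2 has invariant factor 2 > 1, so H_1 ≅ Z ⊕ Z/2.
  H_2: rank ker ∂_2 − rank ∂_3 = (18 − 18) − 0 = 0, and there is no ∂_3, so H_2 ≅ 0.

As a check, the Euler characteristic is 9 − 27 + 18 = 0, which agrees with 1 − 1 + 0 = 0.

H_0 = Z,  H_1 = Z ⊕ Z/2,  H_2 = 0.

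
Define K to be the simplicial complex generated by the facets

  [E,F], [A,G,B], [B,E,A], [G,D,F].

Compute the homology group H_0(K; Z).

We work with the vertex ordering A < B < D < E < F < G. The simplices of K, each written with vertices in increasing order, are:

  0-simplices (6): A, B, D, E, F, G
  1-simplices (9): AB, AE, AG, BE, BG, DF, DG, EF, FG
  2-simplices (3): ABE, ABG, DFG

so the chain groups are C_0 ≅ Z^6, C_1 ≅ Z^9, C_2 ≅ Z^3.

∂_1: C_1 → C_0 sends each edge [p,q] (with p < q) to q − p. For instance
  ∂FG = G − F.
As a 6×9 matrix over Z this has rank 5, with invariant factors (1,1,1,1,1).

∂_2: C_2 → C_1 acts by ∂[p,q,r] = [q,r] − [p,r] + [p,q]. For instance
  ∂DFG = FG − DG + DF,
  ∂ABG = BG − AG + AB.
As a 9×3 matrix over Z this has rank 3, with invariant factors (1,1,1).

Now H_k = ker ∂_k / im ∂_{k+1}, so:

  H_0: rank C_0 − rank ∂_1 = 6 − 5 = 1, and the invariant factors of ∂_1 are all 1, so H_0 = Z.

H_0 ≅ Z.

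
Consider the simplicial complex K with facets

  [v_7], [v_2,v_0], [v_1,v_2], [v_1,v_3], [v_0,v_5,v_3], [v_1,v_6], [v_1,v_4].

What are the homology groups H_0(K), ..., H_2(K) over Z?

We work with the vertex ordering v_0 < v_1 < v_2 < v_3 < v_4 < v_5 < v_6 < v_7. The simplices of K, each written with vertices in increasing order, are:

  0-simplices (8): [v_0], [v_1], [v_2], [v_3], [v_4], [v_5], [v_6], [v_7]
  1-simplices (8): [v_0,v_2], [v_0,v_3], [v_0,v_5], [v_1,v_2], [v_1,v_3], [v_1,v_4], [v_1,v_6], [v_3,v_5]
  2-simplices (1): [v_0,v_3,v_5]

Hence C_0 ≅ Z^8, C_1 ≅ Z^8, C_2 ≅ Z^1.

Boundary ∂_1: C_1 → C_0 is given by ∂[p,q] = [q] − [p]. For instance
  ∂[v_1,v_3] = [v_3] − [v_1].
This gives a 8×8 integer matrix of rank 6; reducing to Smith normal form yields diagonal entries (1,1,1,1,1,1).

The boundary map ∂_2: C_2 → C_1 sends each 2-simplex [p,q,r] to [q,r] − [p,r] + [p,q]. For instance
  ∂[v_0,v_3,v_5] = [v_3,v_5] − [v_0,v_5] + [v_0,v_3].
This gives a 8×1 integer matrix of rank 1; reducing to Smith normal form yields diagonal entries (1).

Computing H_k = (kernel of ∂_k) / (image of ∂_{k+1}):

  H_0: rank C_0 − rank ∂_1 = 8 − 6 = 2, and the invariant factors of ∂_1 are all 1, so H_0 ≅ Z^2.
  H_1: rank ker ∂_1 − rank ∂_2 = (8 − 6) − 1 = 1, and the invariant factors of ∂_2 are all 1, so H_1 ≅ Z.
  H_2: rank ker ∂_2 − rank ∂_3 = (1 − 1) − 0 = 0, and there is no ∂_3, so H_2 ≅ 0.

H_0 ≅ Z^2,  H_1 ≅ Z,  H_2 = 0.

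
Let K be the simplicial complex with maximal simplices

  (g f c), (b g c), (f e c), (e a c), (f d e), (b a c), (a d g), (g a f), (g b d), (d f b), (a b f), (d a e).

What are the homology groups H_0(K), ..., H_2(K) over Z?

H_0 ≅ Z,  H_1 ≅ Z/2,  H_2 = 0.

We work with the vertex ordering a < b < c < d < e < f < g. The simplices of K, each written with vertices in increasing order, are:

  0-simplices (7): a, b, c, d, e, f, g
  1-simplices (18): ab, ac, ad, ae, af, ag, bc, bd, bf, bg, ce, cf, cg, de, df, dg, ef, fg
  2-simplices (12): abc, abf, ace, ade, adg, afg, bcg, bdf, bdg, cef, cfg, def

Hence C_0 ≅ Z^7, C_1 ≅ Z^18, C_2 ≅ Z^12.

Boundary ∂_1: C_1 → C_0 maps an edge to its endpoints' difference, ∂[p,q] = q − p. For instance
  ∂ce = e − c.
This gives a 7×18 integer matrix of rank 6; reducing to Smith normal form yields diagonal entries (1,1,1,1,1,1).

∂_2: C_2 → C_1 acts by ∂[p,q,r] = [q,r] − [p,r] + [p,q]. For instance
  ∂cfg = fg − cg + cf,
  ∂cef = ef − cf + ce.
As a 18×12 matrix over Z this has rank 12, with invariant factors (1,1,1,1,1,1,1,1,1,1,1,2).

Now H_k = ker ∂_k / im ∂_{k+1}, so:

  H_0: rank C_0 − rank ∂_1 = 7 − 6 = 1, and the invariant factors of ∂_1 are all 1, so H_0 = Z.
  H_1: rank ker ∂_1 − rank ∂_2 = (18 − 6) − 12 = 0, and ∂_2 has invariant factor 2 > 1, so H_1 = Z/2.
  H_2: rank ker ∂_2 − rank ∂_3 = (12 − 12) − 0 = 0, and there is no ∂_3, so H_2 = 0.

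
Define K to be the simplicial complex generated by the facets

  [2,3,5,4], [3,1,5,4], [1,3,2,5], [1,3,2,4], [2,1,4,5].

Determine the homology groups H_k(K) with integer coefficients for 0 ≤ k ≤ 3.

Order the vertices as 1 < 2 < 3 < 4 < 5. Listing each simplex with vertices in this order, K has dimension 3 with simplices:

  0-simplices (5): [1], [2], [3], [4], [5]
  1-simplices (10): [1,2], [1,3], [1,4], [1,5], [2,3], [2,4], [2,5], [3,4], [3,5], [4,5]
  2-simplices (10): [1,2,3], [1,2,4], [1,2,5], [1,3,4], [1,3,5], [1,4,5], [2,3,4], [2,3,5], [2,4,5], [3,4,5]
  3-simplices (5): [1,2,3,4], [1,2,3,5], [1,2,4,5], [1,3,4,5], [2,3,4,5]

so the chain groups are C_0 ≅ Z^5, C_1 ≅ Z^10, C_2 ≅ Z^10, C_3 ≅ Z^5.

Boundary ∂_1: C_1 → C_0 sends each edge [p,q] (with p < q) to q − p. For instance
  ∂[1,5] = [5] − [1].
As a 5×10 matrix over Z this has rank 4, with invariant factors (1,1,1,1).

Boundary ∂_2: C_2 → C_1 sends each 2-simplex [p,q,r] to [q,r] − [p,r] + [p,q]. For instance
  ∂[1,2,5] = [2,5] − [1,5] + [1,2],
  ∂[2,4,5] = [4,5] − [2,5] + [2,4].
The resulting 10×10 matrix has rank 6, and its Smith normal form has invariant factors (1,1,1,1,1,1).

Boundary ∂_3: C_3 → C_2 sends each 3-simplex σ to the alternating sum Σ_i (−1)^i (σ with its i-th vertex removed). For instance
  ∂[1,2,4,5] = [2,4,5] − [1,4,5] + [1,2,5] − [1,2,4],
  ∂[1,2,3,4] = [2,3,4] − [1,3,4] + [1,2,4] − [1,2,3].
The resulting 10×5 matrix has rank 4, and its Smith normal form has invariant factors (1,1,1,1).

Computing H_k = (kernel of ∂_k) / (image of ∂_{k+1}):

  H_0: rank C_0 − rank ∂_1 = 5 − 4 = 1, and the invariant factors of ∂_1 are all 1, so H_0 = Z.
  H_1: rank ker ∂_1 − rank ∂_2 = (10 − 4) − 6 = 0, and the invariant factors of ∂_2 are all 1, so H_1 = 0.
  H_2: rank ker ∂_2 − rank ∂_3 = (10 − 6) − 4 = 0, and the invariant factors of ∂_3 are all 1, so H_2 = 0.
  H_3: rank ker ∂_3 − rank ∂_4 = (5 − 4) − 0 = 1, and there is no ∂_4, so H_3 = Z.

H_0 = Z,  H_1 = 0,  H_2 = 0,  H_3 = Z.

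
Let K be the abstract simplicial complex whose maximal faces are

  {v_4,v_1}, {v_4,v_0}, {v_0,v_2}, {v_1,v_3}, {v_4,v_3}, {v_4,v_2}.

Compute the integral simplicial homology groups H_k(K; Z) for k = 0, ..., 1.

H_0 ≅ Z,  H_1 ≅ Z^2.

Take the total order v_0 < v_1 < v_2 < v_3 < v_4 on the vertex set. Then K (dimension 1) consists of the simplices:

  0-simplices (5): [v_0], [v_1], [v_2], [v_3], [v_4]
  1-simplices (6): [v_0,v_2], [v_0,v_4], [v_1,v_3], [v_1,v_4], [v_2,v_4], [v_3,v_4]

giving chain groups C_0 ≅ Z^5, C_1 ≅ Z^6.

∂_1: C_1 → C_0 sends each edge [p,q] (with p < q) to q − p.
The 5×6 boundary matrix has rank 4 and Smith normal form diag(1,1,1,1).

Now H_k = ker ∂_k / im ∂_{k+1}, so:

  H_0: rank C_0 − rank ∂_1 = 5 − 4 = 1, and the invariant factors of ∂_1 are all 1, so H_0 ≅ Z.
  H_1: rank ker ∂_1 − rank ∂_2 = (6 − 4) − 0 = 2, and there is no ∂_2, so H_1 ≅ Z^2.

As a check, the Euler characteristic is 5 − 6 = -1, which agrees with 1 − 2 = -1.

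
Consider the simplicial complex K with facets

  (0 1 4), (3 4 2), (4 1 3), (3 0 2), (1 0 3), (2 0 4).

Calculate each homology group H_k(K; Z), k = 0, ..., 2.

H_0 ≅ Z,  H_1 = 0,  H_2 ≅ Z.

Take the total order 0 < 1 < 2 < 3 < 4 on the vertex set. Then K (dimension 2) consists of the simplices:

  0-simplices (5): [0], [1], [2], [3], [4]
  1-simplices (9): [0,1], [0,2], [0,3], [0,4], [1,3], [1,4], [2,3], [2,4], [3,4]
  2-simplices (6): [0,1,3], [0,1,4], [0,2,3], [0,2,4], [1,3,4], [2,3,4]

giving chain groups C_0 ≅ Z^5, C_1 ≅ Z^9, C_2 ≅ Z^6.

∂_1: C_1 → C_0 maps an edge to its endpoints' difference, ∂[p,q] = q − p. For instance
  ∂[0,1] = [1] − [0].
This gives a 5×9 integer matrix of rank 4; reducing to Smith normal form yields diagonal entries (1,1,1,1).

Boundary ∂_2: C_2 → C_1 acts by ∂[p,q,r] = [q,r] − [p,r] + [p,q]. For instance
  ∂[1,3,4] = [3,4] − [1,4] + [1,3],
  ∂[2,3,4] = [3,4] − [2,4] + [2,3].
This gives a 9×6 integer matrix of rank 5; reducing to Smith normal form yields diagonal entries (1,1,1,1,1).

Reading off H_k = ker ∂_k / im ∂_{k+1}:

  H_0: rank C_0 − rank ∂_1 = 5 − 4 = 1, and the invariant factors of ∂_1 are all 1, so H_0 = Z.
  H_1: rank ker ∂_1 − rank ∂_2 = (9 − 4) − 5 = 0, and the invariant factors of ∂_2 are all 1, so H_1 = 0.
  H_2: rank ker ∂_2 − rank ∂_3 = (6 − 5) − 0 = 1, and there is no ∂_3, so H_2 = Z.

As a check, the Euler characteristic is 5 − 9 + 6 = 2, which agrees with 1 − 0 + 1 = 2.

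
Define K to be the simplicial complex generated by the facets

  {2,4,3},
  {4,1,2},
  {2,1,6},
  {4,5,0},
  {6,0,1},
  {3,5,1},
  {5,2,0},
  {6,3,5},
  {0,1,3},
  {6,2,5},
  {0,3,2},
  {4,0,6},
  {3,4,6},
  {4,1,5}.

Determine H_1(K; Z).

H_1 = Z^2.

K has 7 vertices, 21 edges, 14 triangles.
rank ∂_1 = 6, rank ∂_2 = 13 ⇒ b_1 = 21 − 6 − 13 = 2; all invariant factors of ∂_2 are 1 so no torsion. So H_1 = Z^2.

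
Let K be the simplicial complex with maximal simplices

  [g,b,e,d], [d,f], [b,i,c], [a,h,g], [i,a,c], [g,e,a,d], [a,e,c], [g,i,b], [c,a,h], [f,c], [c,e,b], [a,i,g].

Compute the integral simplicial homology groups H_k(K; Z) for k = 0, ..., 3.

H_0 = Z,  H_1 = Z,  H_2 = Z,  H_3 = 0.

K has 9 vertices, 21 edges, 15 triangles, 2 3-simplices.
rank ∂_0 = 0, rank ∂_1 = 8 ⇒ b_0 = 9 − 0 − 8 = 1; all invariant factors of ∂_1 are 1 so no torsion. So H_0 = Z.
rank ∂_1 = 8, rank ∂_2 = 12 ⇒ b_1 = 21 − 8 − 12 = 1; all invariant factors of ∂_2 are 1 so no torsion. So H_1 = Z.
rank ∂_2 = 12, rank ∂_3 = 2 ⇒ b_2 = 15 − 12 − 2 = 1; all invariant factors of ∂_3 are 1 so no torsion. So H_2 = Z.
rank ∂_3 = 2, rank ∂_4 = 0 ⇒ b_3 = 2 − 2 − 0 = 0. So H_3 = 0.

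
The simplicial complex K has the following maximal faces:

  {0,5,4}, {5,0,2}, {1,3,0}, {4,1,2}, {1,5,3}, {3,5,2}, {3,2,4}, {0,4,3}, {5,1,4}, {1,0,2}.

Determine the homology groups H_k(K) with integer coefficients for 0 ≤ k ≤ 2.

H_0 = Z,  H_1 = Z/2,  H_2 = 0.

K has 6 vertices, 15 edges, 10 triangles.
rank ∂_0 = 0, rank ∂_1 = 5 ⇒ b_0 = 6 − 0 − 5 = 1; all invariant factors of ∂_1 are 1 so no torsion. So H_0 = Z.
rank ∂_1 = 5, rank ∂_2 = 10 ⇒ b_1 = 15 − 5 − 10 = 0; ∂_2 has invariant factor(s) [2] giving torsion. So H_1 = Z/2.
rank ∂_2 = 10, rank ∂_3 = 0 ⇒ b_2 = 10 − 10 − 0 = 0. So H_2 = 0.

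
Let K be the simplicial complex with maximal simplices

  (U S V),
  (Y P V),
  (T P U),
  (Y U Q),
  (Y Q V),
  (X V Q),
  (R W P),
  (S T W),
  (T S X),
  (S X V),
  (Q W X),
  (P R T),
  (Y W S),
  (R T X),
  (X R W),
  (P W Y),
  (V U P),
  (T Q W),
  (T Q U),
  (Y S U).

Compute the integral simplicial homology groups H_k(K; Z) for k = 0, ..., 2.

H_0 ≅ Z,  H_1 ≅ Z ⊕ Z/2,  H_2 = 0.

Fix the vertex order P < Q < R < S < T < U < V < W < X < Y and write every simplex with vertices in increasing order. Then dim K = 2 and the simplices of K are:

  0-simplices (10): P, Q, R, S, T, U, V, W, X, Y
  1-simplices (30): PR, PT, PU, PV, PW, PY, QT, QU, QV, QW, QX, QY, RT, RW, RX, ST, SU, SV, SW, SX, SY, TU, TW, TX, UV, UY, VX, VY, WX, WY
  2-simplices (20): PRT, PRW, PTU, PUV, PVY, PWY, QTU, QTW, QUY, QVX, QVY, QWX, RTX, RWX, STW, STX, SUV, SUY, SVX, SWY

so the chain groups are C_0 ≅ Z^10, C_1 ≅ Z^30, C_2 ≅ Z^20.

The boundary map ∂_1: C_1 → C_0 is given by ∂[p,q] = [q] − [p]. For instance
  ∂PU = U − P.
As a 10×30 matrix over Z this has rank 9, with invariant factors (1,1,1,1,1,1,1,1,1).

The boundary map ∂_2: C_2 → C_1 maps a triangle to the signed sum of its edges. For instance
  ∂RWX = WX − RX + RW,
  ∂PVY = VY − PY + PV.
This gives a 30×20 integer matrix of rank 20; reducing to Smith normal form yields diagonal entries (1,1,1,1,1,1,1,1,1,1,1,1,1,1,1,1,1,1,1,2).

Now H_k = ker ∂_k / im ∂_{k+1}, so:

  H_0: rank C_0 − rank ∂_1 = 10 − 9 = 1, and the invariant factors of ∂_1 are all 1, so H_0 ≅ Z.
  H_1: rank ker ∂_1 − rank ∂_2 = (30 − 9) − 20 = 1, and ∂_2 has invariant factor 2 > 1, so H_1 ≅ Z ⊕ Z/2.
  H_2: rank ker ∂_2 − rank ∂_3 = (20 − 20) − 0 = 0, and there is no ∂_3, so H_2 ≅ 0.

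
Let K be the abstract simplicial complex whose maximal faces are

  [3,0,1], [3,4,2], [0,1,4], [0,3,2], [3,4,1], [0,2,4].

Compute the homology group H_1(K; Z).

H_1 = 0.

Take the total order 0 < 1 < 2 < 3 < 4 on the vertex set. Then K (dimension 2) consists of the simplices:

  0-simplices (5): [0], [1], [2], [3], [4]
  1-simplices (9): [0,1], [0,2], [0,3], [0,4], [1,3], [1,4], [2,3], [2,4], [3,4]
  2-simplices (6): [0,1,3], [0,1,4], [0,2,3], [0,2,4], [1,3,4], [2,3,4]

giving chain groups C_0 ≅ Z^5, C_1 ≅ Z^9, C_2 ≅ Z^6.

∂_1: C_1 → C_0 maps an edge to its endpoints' difference, ∂[p,q] = q − p.
The 5×9 boundary matrix has rank 4 and Smith normal form diag(1,1,1,1).

∂_2: C_2 → C_1 acts by ∂[p,q,r] = [q,r] − [p,r] + [p,q]. For instance
  ∂[1,3,4] = [3,4] − [1,4] + [1,3],
  ∂[0,2,3] = [2,3] − [0,3] + [0,2].
The 9×6 boundary matrix has rank 5 and Smith normal form diag(1,1,1,1,1).

Reading off H_k = ker ∂_k / im ∂_{k+1}:

  H_1: rank ker ∂_1 − rank ∂_2 = (9 − 4) − 5 = 0, and the invariant factors of ∂_2 are all 1, so H_1 ≅ 0.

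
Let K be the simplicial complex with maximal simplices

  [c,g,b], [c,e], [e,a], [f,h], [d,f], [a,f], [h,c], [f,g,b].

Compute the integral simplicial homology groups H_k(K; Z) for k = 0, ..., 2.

H_0 ≅ Z,  H_1 ≅ Z^2,  H_2 = 0.

Fix the vertex order a < b < c < d < e < f < g < h and write every simplex with vertices in increasing order. Then dim K = 2 and the simplices of K are:

  0-simplices (8): a, b, c, d, e, f, g, h
  1-simplices (11): ae, af, bc, bf, bg, ce, cg, ch, df, fg, fh
  2-simplices (2): bcg, bfg

so the chain groups are C_0 ≅ Z^8, C_1 ≅ Z^11, C_2 ≅ Z^2.

Boundary ∂_1: C_1 → C_0 is given by ∂[p,q] = [q] − [p].
The resulting 8×11 matrix has rank 7, and its Smith normal form has invariant factors (1,1,1,1,1,1,1).

Boundary ∂_2: C_2 → C_1 maps a triangle to the signed sum of its edges. For instance
  ∂bcg = cg − bg + bc,
  ∂bfg = fg − bg + bf.
The resulting 11×2 matrix has rank 2, and its Smith normal form has invariant factors (1,1).

Computing H_k = (kernel of ∂_k) / (image of ∂_{k+1}):

  H_0: rank C_0 − rank ∂_1 = 8 − 7 = 1, and the invariant factors of ∂_1 are all 1, so H_0 = Z.
  H_1: rank ker ∂_1 − rank ∂_2 = (11 − 7) − 2 = 2, and the invariant factors of ∂_2 are all 1, so H_1 = Z^2.
  H_2: rank ker ∂_2 − rank ∂_3 = (2 − 2) − 0 = 0, and there is no ∂_3, so H_2 = 0.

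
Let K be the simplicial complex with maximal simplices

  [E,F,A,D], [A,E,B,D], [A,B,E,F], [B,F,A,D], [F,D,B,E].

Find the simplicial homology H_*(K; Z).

H_0 = Z,  H_1 = 0,  H_2 = 0,  H_3 = Z.

K has 5 vertices, 10 edges, 10 triangles, 5 3-simplices.
rank ∂_0 = 0, rank ∂_1 = 4 ⇒ b_0 = 5 − 0 − 4 = 1; all invariant factors of ∂_1 are 1 so no torsion. So H_0 = Z.
rank ∂_1 = 4, rank ∂_2 = 6 ⇒ b_1 = 10 − 4 − 6 = 0; all invariant factors of ∂_2 are 1 so no torsion. So H_1 = 0.
rank ∂_2 = 6, rank ∂_3 = 4 ⇒ b_2 = 10 − 6 − 4 = 0; all invariant factors of ∂_3 are 1 so no torsion. So H_2 = 0.
rank ∂_3 = 4, rank ∂_4 = 0 ⇒ b_3 = 5 − 4 − 0 = 1. So H_3 = Z.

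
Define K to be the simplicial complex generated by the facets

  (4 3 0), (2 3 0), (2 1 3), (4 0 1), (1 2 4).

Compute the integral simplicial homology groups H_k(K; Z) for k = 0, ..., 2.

H_0 ≅ Z,  H_1 ≅ Z,  H_2 = 0.

Order the vertices as 0 < 1 < 2 < 3 < 4. Listing each simplex with vertices in this order, K has dimension 2 with simplices:

  0-simplices (5): [0], [1], [2], [3], [4]
  1-simplices (10): [0,1], [0,2], [0,3], [0,4], [1,2], [1,3], [1,4], [2,3], [2,4], [3,4]
  2-simplices (5): [0,1,4], [0,2,3], [0,3,4], [1,2,3], [1,2,4]

giving chain groups C_0 ≅ Z^5, C_1 ≅ Z^10, C_2 ≅ Z^5.

∂_1: C_1 → C_0 is given by ∂[p,q] = [q] − [p].
The 5×10 boundary matrix has rank 4 and Smith normal form diag(1,1,1,1).

∂_2: C_2 → C_1 acts by ∂[p,q,r] = [q,r] − [p,r] + [p,q]. For instance
  ∂[0,1,4] = [1,4] − [0,4] + [0,1],
  ∂[0,2,3] = [2,3] − [0,3] + [0,2].
As a 10×5 matrix over Z this has rank 5, with invariant factors (1,1,1,1,1).

From H_k ≅ ker(∂_k) / im(∂_{k+1}) we obtain:

  H_0: rank C_0 − rank ∂_1 = 5 − 4 = 1, and the invariant factors of ∂_1 are all 1, so H_0 ≅ Z.
  H_1: rank ker ∂_1 − rank ∂_2 = (10 − 4) − 5 = 1, and the invariant factors of ∂_2 are all 1, so H_1 ≅ Z.
  H_2: rank ker ∂_2 − rank ∂_3 = (5 − 5) − 0 = 0, and there is no ∂_3, so H_2 ≅ 0.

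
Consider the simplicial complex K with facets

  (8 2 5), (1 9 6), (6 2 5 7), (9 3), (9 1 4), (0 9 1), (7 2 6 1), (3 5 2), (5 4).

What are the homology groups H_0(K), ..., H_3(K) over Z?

H_0 ≅ Z,  H_1 ≅ Z^2,  H_2 = 0,  H_3 = 0.

We work with the vertex ordering 0 < 1 < 2 < 3 < 4 < 5 < 6 < 7 < 8 < 9. The simplices of K, each written with vertices in increasing order, are:

  0-simplices (10): [0], [1], [2], [3], [4], [5], [6], [7], [8], [9]
  1-simplices (21): [0,1], [0,9], [1,2], [1,4], [1,6], [1,7], [1,9], [2,3], [2,5], [2,6], [2,7], [2,8], [3,5], [3,9], [4,5], [4,9], [5,6], [5,7], [5,8], [6,7], [6,9]
  2-simplices (12): [0,1,9], [1,2,6], [1,2,7], [1,4,9], [1,6,7], [1,6,9], [2,3,5], [2,5,6], [2,5,7], [2,5,8], [2,6,7], [5,6,7]
  3-simplices (2): [1,2,6,7], [2,5,6,7]

giving chain groups C_0 ≅ Z^10, C_1 ≅ Z^21, C_2 ≅ Z^12, C_3 ≅ Z^2.

∂_1: C_1 → C_0 maps an edge to its endpoints' difference, ∂[p,q] = q − p.
As a 10×21 matrix over Z this has rank 9, with invariant factors (1,1,1,1,1,1,1,1,1).

Boundary ∂_2: C_2 → C_1 sends each 2-simplex [p,q,r] to [q,r] − [p,r] + [p,q]. For instance
  ∂[2,5,8] = [5,8] − [2,8] + [2,5],
  ∂[0,1,9] = [1,9] − [0,9] + [0,1].
The 21×12 boundary matrix has rank 10 and Smith normal form diag(1,1,1,1,1,1,1,1,1,1).

∂_3: C_3 → C_2 sends each 3-simplex σ to the alternating sum Σ_i (−1)^i (σ with its i-th vertex removed). For instance
  ∂[2,5,6,7] = [5,6,7] − [2,6,7] + [2,5,7] − [2,5,6],
  ∂[1,2,6,7] = [2,6,7] − [1,6,7] + [1,2,7] − [1,2,6].
The 12×2 boundary matrix has rank 2 and Smith normal form diag(1,1).

Computing H_k = (kernel of ∂_k) / (image of ∂_{k+1}):

  H_0: rank C_0 − rank ∂_1 = 10 − 9 = 1, and the invariant factors of ∂_1 are all 1, so H_0 = Z.
  H_1: rank ker ∂_1 − rank ∂_2 = (21 − 9) − 10 = 2, and the invariant factors of ∂_2 are all 1, so H_1 = Z^2.
  H_2: rank ker ∂_2 − rank ∂_3 = (12 − 10) − 2 = 0, and the invariant factors of ∂_3 are all 1, so H_2 = 0.
  H_3: rank ker ∂_3 − rank ∂_4 = (2 − 2) − 0 = 0, and there is no ∂_4, so H_3 = 0.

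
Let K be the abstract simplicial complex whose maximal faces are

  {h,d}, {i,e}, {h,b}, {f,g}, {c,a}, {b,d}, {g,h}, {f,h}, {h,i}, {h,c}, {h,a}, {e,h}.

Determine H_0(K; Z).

We work with the vertex ordering a < b < c < d < e < f < g < h < i. The simplices of K, each written with vertices in increasing order, are:

  0-simplices (9): a, b, c, d, e, f, g, h, i
  1-simplices (12): ac, ah, bd, bh, ch, dh, eh, ei, fg, fh, gh, hi

so the chain groups are C_0 ≅ Z^9, C_1 ≅ Z^12.

The boundary map ∂_1: C_1 → C_0 maps an edge to its endpoints' difference, ∂[p,q] = q − p.
The resulting 9×12 matrix has rank 8, and its Smith normal form has invariant factors (1,1,1,1,1,1,1,1).

From H_k ≅ ker(∂_k) / im(∂_{k+1}) we obtain:

  H_0: rank C_0 − rank ∂_1 = 9 − 8 = 1, and the invariant factors of ∂_1 are all 1, so H_0 ≅ Z.

H_0 = Z.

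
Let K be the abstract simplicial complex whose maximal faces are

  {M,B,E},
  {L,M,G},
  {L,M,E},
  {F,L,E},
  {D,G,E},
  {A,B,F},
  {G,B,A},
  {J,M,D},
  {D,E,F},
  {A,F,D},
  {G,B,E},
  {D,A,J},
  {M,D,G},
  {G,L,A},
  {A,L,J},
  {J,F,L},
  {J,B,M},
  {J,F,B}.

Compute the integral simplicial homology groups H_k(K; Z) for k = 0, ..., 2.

H_0 ≅ Z,  H_1 ≅ Z ⊕ Z/2Z,  H_2 = 0.

Order the vertices as A < B < D < E < F < G < J < L < M. Listing each simplex with vertices in this order, K has dimension 2 with simplices:

  0-simplices (9): A, B, D, E, F, G, J, L, M
  1-simplices (27): AB, AD, AF, AG, AJ, AL, BE, BF, BG, BJ, BM, DE, DF, DG, DJ, DM, EF, EG, EL, EM, FJ, FL, GL, GM, JL, JM, LM
  2-simplices (18): ABF, ABG, ADF, ADJ, AGL, AJL, BEG, BEM, BFJ, BJM, DEF, DEG, DGM, DJM, EFL, ELM, FJL, GLM

giving chain groups C_0 ≅ Z^9, C_1 ≅ Z^27, C_2 ≅ Z^18.

The boundary map ∂_1: C_1 → C_0 is given by ∂[p,q] = [q] − [p].
The resulting 9×27 matrix has rank 8, and its Smith normal form has invariant factors (1,1,1,1,1,1,1,1).

∂_2: C_2 → C_1 sends each 2-simplex [p,q,r] to [q,r] − [p,r] + [p,q]. For instance
  ∂BEM = EM − BM + BE,
  ∂BEG = EG − BG + BE.
As a 27×18 matrix over Z this has rank 18, with invariant factors (1,1,1,1,1,1,1,1,1,1,1,1,1,1,1,1,1,2).

From H_k ≅ ker(∂_k) / im(∂_{k+1}) we obtain:

  H_0: rank C_0 − rank ∂_1 = 9 − 8 = 1, and the invariant factors of ∂_1 are all 1, so H_0 ≅ Z.
  H_1: rank ker ∂_1 − rank ∂_2 = (27 − 8) − 18 = 1, and ∂_2 has invariant factor 2 > 1, so H_1 ≅ Z ⊕ Z/2Z.
  H_2: rank ker ∂_2 − rank ∂_3 = (18 − 18) − 0 = 0, and there is no ∂_3, so H_2 ≅ 0.

As a check, the Euler characteristic is 9 − 27 + 18 = 0, which agrees with 1 − 1 + 0 = 0.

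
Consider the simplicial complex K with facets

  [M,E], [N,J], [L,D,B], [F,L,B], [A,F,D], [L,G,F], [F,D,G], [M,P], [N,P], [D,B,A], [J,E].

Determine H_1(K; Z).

Order the vertices as A < B < D < E < F < G < J < L < M < N < P. Listing each simplex with vertices in this order, K has dimension 2 with simplices:

  0-simplices (11): A, B, D, E, F, G, J, L, M, N, P
  1-simplices (17): AB, AD, AF, BD, BF, BL, DF, DG, DL, EJ, EM, FG, FL, GL, JN, MP, NP
  2-simplices (6): ABD, ADF, BDL, BFL, DFG, FGL

Hence C_0 ≅ Z^11, C_1 ≅ Z^17, C_2 ≅ Z^6.

The boundary map ∂_1: C_1 → C_0 is given by ∂[p,q] = [q] − [p]. For instance
  ∂NP = P − N.
The 11×17 boundary matrix has rank 9 and Smith normal form diag(1,1,1,1,1,1,1,1,1).

Boundary ∂_2: C_2 → C_1 maps a triangle to the signed sum of its edges. For instance
  ∂ADF = DF − AF + AD,
  ∂BDL = DL − BL + BD.
As a 17×6 matrix over Z this has rank 6, with invariant factors (1,1,1,1,1,1).

From H_k ≅ ker(∂_k) / im(∂_{k+1}) we obtain:

  H_1: rank ker ∂_1 − rank ∂_2 = (17 − 9) − 6 = 2, and the invariant factors of ∂_2 are all 1, so H_1 ≅ Z^2.

H_1 = Z^2.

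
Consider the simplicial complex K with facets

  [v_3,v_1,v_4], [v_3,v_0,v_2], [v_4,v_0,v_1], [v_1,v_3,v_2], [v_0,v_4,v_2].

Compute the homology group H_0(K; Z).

H_0 = Z.

We work with the vertex ordering v_0 < v_1 < v_2 < v_3 < v_4. The simplices of K, each written with vertices in increasing order, are:

  0-simplices (5): [v_0], [v_1], [v_2], [v_3], [v_4]
  1-simplices (10): [v_0,v_1], [v_0,v_2], [v_0,v_3], [v_0,v_4], [v_1,v_2], [v_1,v_3], [v_1,v_4], [v_2,v_3], [v_2,v_4], [v_3,v_4]
  2-simplices (5): [v_0,v_1,v_4], [v_0,v_2,v_3], [v_0,v_2,v_4], [v_1,v_2,v_3], [v_1,v_3,v_4]

Hence C_0 ≅ Z^5, C_1 ≅ Z^10, C_2 ≅ Z^5.

The boundary map ∂_1: C_1 → C_0 maps an edge to its endpoints' difference, ∂[p,q] = q − p.
The resulting 5×10 matrix has rank 4, and its Smith normal form has invariant factors (1,1,1,1).

Boundary ∂_2: C_2 → C_1 maps a triangle to the signed sum of its edges. For instance
  ∂[v_1,v_3,v_4] = [v_3,v_4] − [v_1,v_4] + [v_1,v_3],
  ∂[v_1,v_2,v_3] = [v_2,v_3] − [v_1,v_3] + [v_1,v_2].
This gives a 10×5 integer matrix of rank 5; reducing to Smith normal form yields diagonal entries (1,1,1,1,1).

Now H_k = ker ∂_k / im ∂_{k+1}, so:

  H_0: rank C_0 − rank ∂_1 = 5 − 4 = 1, and the invariant factors of ∂_1 are all 1, so H_0 ≅ Z.

(K is a triangulation of the Möbius band.)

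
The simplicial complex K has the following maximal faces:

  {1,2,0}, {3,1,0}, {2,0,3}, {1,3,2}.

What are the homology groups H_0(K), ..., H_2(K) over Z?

H_0 ≅ Z,  H_1 = 0,  H_2 ≅ Z.

Fix the vertex order 0 < 1 < 2 < 3 and write every simplex with vertices in increasing order. Then dim K = 2 and the simplices of K are:

  0-simplices (4): [0], [1], [2], [3]
  1-simplices (6): [0,1], [0,2], [0,3], [1,2], [1,3], [2,3]
  2-simplices (4): [0,1,2], [0,1,3], [0,2,3], [1,2,3]

Hence C_0 ≅ Z^4, C_1 ≅ Z^6, C_2 ≅ Z^4.

The boundary map ∂_1: C_1 → C_0 is given by ∂[p,q] = [q] − [p]. For instance
  ∂[1,3] = [3] − [1].
The resulting 4×6 matrix has rank 3, and its Smith normal form has invariant factors (1,1,1).

∂_2: C_2 → C_1 acts by ∂[p,q,r] = [q,r] − [p,r] + [p,q]. For instance
  ∂[0,2,3] = [2,3] − [0,3] + [0,2],
  ∂[1,2,3] = [2,3] − [1,3] + [1,2].
This gives a 6×4 integer matrix of rank 3; reducing to Smith normal form yields diagonal entries (1,1,1).

Reading off H_k = ker ∂_k / im ∂_{k+1}:

  H_0: rank C_0 − rank ∂_1 = 4 − 3 = 1, and the invariant factors of ∂_1 are all 1, so H_0 = Z.
  H_1: rank ker ∂_1 − rank ∂_2 = (6 − 3) − 3 = 0, and the invariant factors of ∂_2 are all 1, so H_1 = 0.
  H_2: rank ker ∂_2 − rank ∂_3 = (4 − 3) − 0 = 1, and there is no ∂_3, so H_2 = Z.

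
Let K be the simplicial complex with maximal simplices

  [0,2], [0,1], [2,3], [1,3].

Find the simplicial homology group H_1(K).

Take the total order 0 < 1 < 2 < 3 on the vertex set. Then K (dimension 1) consists of the simplices:

  0-simplices (4): [0], [1], [2], [3]
  1-simplices (4): [0,1], [0,2], [1,3], [2,3]

giving chain groups C_0 ≅ Z^4, C_1 ≅ Z^4.

Boundary ∂_1: C_1 → C_0 is given by ∂[p,q] = [q] − [p].
As a 4×4 matrix over Z this has rank 3, with invariant factors (1,1,1).

Reading off H_k = ker ∂_k / im ∂_{k+1}:

  H_1: rank ker ∂_1 − rank ∂_2 = (4 − 3) − 0 = 1, and there is no ∂_2, so H_1 = Z.

H_1 = Z.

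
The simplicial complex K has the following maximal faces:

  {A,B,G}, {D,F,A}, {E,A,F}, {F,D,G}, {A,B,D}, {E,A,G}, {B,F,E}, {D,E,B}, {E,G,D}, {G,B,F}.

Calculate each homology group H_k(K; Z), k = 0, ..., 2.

We work with the vertex ordering A < B < D < E < F < G. The simplices of K, each written with vertices in increasing order, are:

  0-simplices (6): A, B, D, E, F, G
  1-simplices (15): AB, AD, AE, AF, AG, BD, BE, BF, BG, DE, DF, DG, EF, EG, FG
  2-simplices (10): ABD, ABG, ADF, AEF, AEG, BDE, BEF, BFG, DEG, DFG

Hence C_0 ≅ Z^6, C_1 ≅ Z^15, C_2 ≅ Z^10.

∂_1: C_1 → C_0 is given by ∂[p,q] = [q] − [p].
The 6×15 boundary matrix has rank 5 and Smith normal form diag(1,1,1,1,1).

Boundary ∂_2: C_2 → C_1 acts by ∂[p,q,r] = [q,r] − [p,r] + [p,q]. For instance
  ∂BEF = EF − BF + BE,
  ∂AEF = EF − AF + AE.
This gives a 15×10 integer matrix of rank 10; reducing to Smith normal form yields diagonal entries (1,1,1,1,1,1,1,1,1,2).

Computing H_k = (kernel of ∂_k) / (image of ∂_{k+1}):

  H_0: rank C_0 − rank ∂_1 = 6 − 5 = 1, and the invariant factors of ∂_1 are all 1, so H_0 = Z.
  H_1: rank ker ∂_1 − rank ∂_2 = (15 − 5) − 10 = 0, and ∂_2 has invariant factor 2 > 1, so H_1 = Z_2.
  H_2: rank ker ∂_2 − rank ∂_3 = (10 − 10) − 0 = 0, and there is no ∂_3, so H_2 = 0.

H_0 ≅ Z,  H_1 ≅ Z_2,  H_2 = 0.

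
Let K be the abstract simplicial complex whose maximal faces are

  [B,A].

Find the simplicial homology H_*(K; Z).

Take the total order A < B on the vertex set. Then K (dimension 1) consists of the simplices:

  0-simplices (2): A, B
  1-simplices (1): AB

so the chain groups are C_0 ≅ Z^2, C_1 ≅ Z^1.

The boundary map ∂_1: C_1 → C_0 maps an edge to its endpoints' difference, ∂[p,q] = q − p. For instance
  ∂AB = B − A.
This gives a 2×1 integer matrix of rank 1; reducing to Smith normal form yields diagonal entries (1).

Computing H_k = (kernel of ∂_k) / (image of ∂_{k+1}):

  H_0: rank C_0 − rank ∂_1 = 2 − 1 = 1, and the invariant factors of ∂_1 are all 1, so H_0 ≅ Z.
  H_1: rank ker ∂_1 − rank ∂_2 = (1 − 1) − 0 = 0, and there is no ∂_2, so H_1 ≅ 0.

(K is a triangulation of the 1-simplex.)

H_0 ≅ Z,  H_1 = 0.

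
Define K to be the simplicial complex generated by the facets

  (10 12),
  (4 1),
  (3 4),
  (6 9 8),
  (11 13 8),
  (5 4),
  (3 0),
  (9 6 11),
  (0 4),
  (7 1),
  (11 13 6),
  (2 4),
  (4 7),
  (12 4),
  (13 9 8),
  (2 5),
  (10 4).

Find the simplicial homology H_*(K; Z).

We work with the vertex ordering 0 < 1 < 2 < 3 < 4 < 5 < 6 < 7 < 8 < 9 < 10 < 11 < 12 < 13. The simplices of K, each written with vertices in increasing order, are:

  0-simplices (14): [0], [1], [2], [3], [4], [5], [6], [7], [8], [9], [10], [11], [12], [13]
  1-simplices (22): (22 of them)
  2-simplices (5): [6,8,9], [6,9,11], [6,11,13], [8,9,13], [8,11,13]

Hence C_0 ≅ Z^14, C_1 ≅ Z^22, C_2 ≅ Z^5.

Boundary ∂_1: C_1 → C_0 sends each edge [p,q] (with p < q) to q − p. For instance
  ∂[0,3] = [3] − [0].
The resulting 14×22 matrix has rank 12, and its Smith normal form has invariant factors (1,1,1,1,1,1,1,1,1,1,1,1).

∂_2: C_2 → C_1 sends each 2-simplex [p,q,r] to [q,r] − [p,r] + [p,q]. For instance
  ∂[6,9,11] = [9,11] − [6,11] + [6,9],
  ∂[8,9,13] = [9,13] − [8,13] + [8,9].
The 22×5 boundary matrix has rank 5 and Smith normal form diag(1,1,1,1,1).

Now H_k = ker ∂_k / im ∂_{k+1}, so:

  H_0: rank C_0 − rank ∂_1 = 14 − 12 = 2, and the invariant factors of ∂_1 are all 1, so H_0 ≅ Z^2.
  H_1: rank ker ∂_1 − rank ∂_2 = (22 − 12) − 5 = 5, and the invariant factors of ∂_2 are all 1, so H_1 ≅ Z^5.
  H_2: rank ker ∂_2 − rank ∂_3 = (5 − 5) − 0 = 0, and there is no ∂_3, so H_2 ≅ 0.

As a check, the Euler characteristic is 14 − 22 + 5 = -3, which agrees with 2 − 5 + 0 = -3.
(K is a triangulation of the disjoint union of a wedge of 4 circles and the Möbius band.)

H_0 ≅ Z^2,  H_1 ≅ Z^5,  H_2 = 0.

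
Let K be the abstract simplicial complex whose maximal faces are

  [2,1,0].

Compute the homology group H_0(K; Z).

Fix the vertex order 0 < 1 < 2 and write every simplex with vertices in increasing order. Then dim K = 2 and the simplices of K are:

  0-simplices (3): [0], [1], [2]
  1-simplices (3): [0,1], [0,2], [1,2]
  2-simplices (1): [0,1,2]

so the chain groups are C_0 ≅ Z^3, C_1 ≅ Z^3, C_2 ≅ Z^1.

Boundary ∂_1: C_1 → C_0 is given by ∂[p,q] = [q] − [p]. For instance
  ∂[0,2] = [2] − [0].
The 3×3 boundary matrix has rank 2 and Smith normal form diag(1,1).

∂_2: C_2 → C_1 sends each 2-simplex [p,q,r] to [q,r] − [p,r] + [p,q]. For instance
  ∂[0,1,2] = [1,2] − [0,2] + [0,1].
As a 3×1 matrix over Z this has rank 1, with invariant factors (1).

Now H_k = ker ∂_k / im ∂_{k+1}, so:

  H_0: rank C_0 − rank ∂_1 = 3 − 2 = 1, and the invariant factors of ∂_1 are all 1, so H_0 ≅ Z.

H_0 = Z.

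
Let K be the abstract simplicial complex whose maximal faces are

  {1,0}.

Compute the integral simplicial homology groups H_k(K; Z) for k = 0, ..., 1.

H_0 = Z,  H_1 = 0.

Order the vertices as 0 < 1. Listing each simplex with vertices in this order, K has dimension 1 with simplices:

  0-simplices (2): [0], [1]
  1-simplices (1): [0,1]

so the chain groups are C_0 ≅ Z^2, C_1 ≅ Z^1.

The boundary map ∂_1: C_1 → C_0 maps an edge to its endpoints' difference, ∂[p,q] = q − p. For instance
  ∂[0,1] = [1] − [0].
The 2×1 boundary matrix has rank 1 and Smith normal form diag(1).

Now H_k = ker ∂_k / im ∂_{k+1}, so:

  H_0: rank C_0 − rank ∂_1 = 2 − 1 = 1, and the invariant factors of ∂_1 are all 1, so H_0 = Z.
  H_1: rank ker ∂_1 − rank ∂_2 = (1 − 1) − 0 = 0, and there is no ∂_2, so H_1 = 0.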